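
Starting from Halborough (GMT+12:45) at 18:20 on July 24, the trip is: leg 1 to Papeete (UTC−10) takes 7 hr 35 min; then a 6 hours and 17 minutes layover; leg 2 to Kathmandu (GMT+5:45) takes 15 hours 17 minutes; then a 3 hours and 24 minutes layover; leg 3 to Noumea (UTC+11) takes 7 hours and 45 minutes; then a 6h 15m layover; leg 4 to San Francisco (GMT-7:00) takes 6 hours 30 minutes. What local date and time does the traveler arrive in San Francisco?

Convert departure to UTC: 18:20 − 12:45 = 05:35 UTC on Jul 24.
Add 7 hours 35 minutes leg 1 → 13:10 UTC.
Add 6 hours and 17 minutes layover in Papeete → 19:27 UTC.
Add 15 hours 17 minutes leg 2 → 10:44 UTC (Jul 25).
Add 3 hours 24 minutes layover in Kathmandu → 14:08 UTC.
Add 7 hours and 45 minutes leg 3 → 21:53 UTC.
Add 6 hours 15 minutes layover in Noumea → 04:08 UTC (Jul 26).
Add 6 hours and 30 minutes leg 4 → 10:38 UTC.
San Francisco is UTC−7:00, so local arrival = 10:38 − 7:00 = 03:38 on Jul 26.

03:38 on July 26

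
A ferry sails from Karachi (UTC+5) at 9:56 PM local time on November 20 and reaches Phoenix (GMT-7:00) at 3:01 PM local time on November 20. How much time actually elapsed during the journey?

Phoenix is 12:00 behind Karachi.
Clock-face elapsed time (ignoring zones) is −6 hours 55 minutes.
Actual elapsed = −6 hours 55 minutes + 12:00 = 5 hours 5 minutes.

5 hours 5 minutes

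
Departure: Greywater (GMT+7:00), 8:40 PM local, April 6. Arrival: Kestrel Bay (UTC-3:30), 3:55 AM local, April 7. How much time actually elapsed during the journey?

17 hours 45 minutes

Departure in UTC: 8:40 PM − 7:00 = 1:40 PM on Apr 6.
Arrival in UTC: 3:55 AM + 3:30 = 7:25 AM on Apr 7.
Elapsed = 7:25 AM − 1:40 PM (+1 day) = 17 hours 45 minutes.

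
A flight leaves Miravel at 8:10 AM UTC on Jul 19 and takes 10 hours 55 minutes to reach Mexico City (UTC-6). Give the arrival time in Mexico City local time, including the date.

Departure is given in UTC: 8:10 AM on Jul 19.
Add 10 hours 55 minutes → 7:05 PM UTC.
Mexico City is UTC−6:00: 7:05 PM − 6:00 = 1:05 PM on Jul 19.

1:05 PM on Jul 19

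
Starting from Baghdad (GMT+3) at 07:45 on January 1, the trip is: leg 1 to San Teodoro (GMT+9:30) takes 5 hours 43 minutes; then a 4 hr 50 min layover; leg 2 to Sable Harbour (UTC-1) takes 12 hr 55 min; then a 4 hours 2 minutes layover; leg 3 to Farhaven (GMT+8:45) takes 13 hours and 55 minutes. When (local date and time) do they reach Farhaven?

06:55 on Jan 3

Convert departure to UTC: 07:45 − 3:00 = 04:45 UTC on Jan 1.
Add 5 hours 43 minutes leg 1 → 10:28 UTC.
Add 4 hours 50 minutes layover in San Teodoro → 15:18 UTC.
Add 12 hours 55 minutes leg 2 → 04:13 UTC (Jan 2).
Add 4 hours 2 minutes layover in Sable Harbour → 08:15 UTC.
Add 13 hours 55 minutes leg 3 → 22:10 UTC.
Farhaven is UTC+8:45, so local arrival = 22:10 + 8:45 = 06:55 on Jan 3.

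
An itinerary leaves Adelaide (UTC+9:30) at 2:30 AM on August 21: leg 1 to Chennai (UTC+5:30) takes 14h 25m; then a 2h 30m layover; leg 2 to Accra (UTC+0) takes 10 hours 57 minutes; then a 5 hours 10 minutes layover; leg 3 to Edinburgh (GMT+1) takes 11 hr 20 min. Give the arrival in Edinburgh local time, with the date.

2:22 PM on August 22

Convert departure to UTC: 2:30 AM − 9:30 = 5:00 PM UTC on Aug 20.
Add 14 hours and 25 minutes leg 1 → 7:25 AM UTC (Aug 21).
Add 2 hours 30 minutes layover in Chennai → 9:55 AM UTC.
Add 10 hours 57 minutes leg 2 → 8:52 PM UTC.
Add 5 hours and 10 minutes layover in Accra → 2:02 AM UTC (Aug 22).
Add 11 hours 20 minutes leg 3 → 1:22 PM UTC.
Edinburgh is UTC+1:00, so local arrival = 1:22 PM + 1:00 = 2:22 PM on Aug 22.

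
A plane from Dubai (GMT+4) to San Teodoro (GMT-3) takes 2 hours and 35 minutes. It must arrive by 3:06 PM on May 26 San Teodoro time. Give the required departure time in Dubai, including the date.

7:31 PM on May 26

Target arrival in UTC: 3:06 PM + 3:00 = 6:06 PM on May 26.
Subtract 2 hours 35 minutes → departure 3:31 PM UTC on May 26.
Dubai is UTC+4:00: 3:31 PM + 4:00 = 7:31 PM on May 26.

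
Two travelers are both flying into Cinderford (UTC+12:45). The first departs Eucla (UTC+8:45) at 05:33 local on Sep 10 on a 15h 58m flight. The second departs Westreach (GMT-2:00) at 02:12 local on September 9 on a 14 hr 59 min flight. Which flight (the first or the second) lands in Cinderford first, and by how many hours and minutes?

the second, by 17 hours 35 minutes

Flight 1 in UTC: 05:33 − 8:45 = 20:48 on Sep 9.
+15 hours and 58 minutes → arrive 12:46 UTC on Sep 10.
Flight 2 in UTC: 02:12 + 2:00 = 04:12 on Sep 9.
+14 hours and 59 minutes → arrive 19:11 UTC on Sep 9.
Flight 2 lands earlier by 17 hours 35 minutes.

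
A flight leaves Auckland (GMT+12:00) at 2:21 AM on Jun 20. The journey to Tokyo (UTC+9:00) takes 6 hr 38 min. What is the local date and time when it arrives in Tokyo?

5:59 AM on June 20

Convert departure to UTC: 2:21 AM − 12:00 = 2:21 PM UTC on Jun 19.
Add 6 hours and 38 minutes travel time → 8:59 PM UTC.
Tokyo is UTC+9:00, so local arrival = 8:59 PM + 9:00 = 5:59 AM on Jun 20.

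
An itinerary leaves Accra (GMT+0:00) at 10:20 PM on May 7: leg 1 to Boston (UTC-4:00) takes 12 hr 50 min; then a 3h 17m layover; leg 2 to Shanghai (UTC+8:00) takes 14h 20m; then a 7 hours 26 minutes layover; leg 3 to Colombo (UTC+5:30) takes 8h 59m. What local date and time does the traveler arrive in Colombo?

Accra is at UTC+0, so departure is already 10:20 PM UTC on May 7.
Add 12 hours 50 minutes leg 1 → 11:10 AM UTC (May 8).
Add 3 hours and 17 minutes layover in Boston → 2:27 PM UTC.
Add 14 hours 20 minutes leg 2 → 4:47 AM UTC (May 9).
Add 7 hours and 26 minutes layover in Shanghai → 12:13 PM UTC.
Add 8 hours and 59 minutes leg 3 → 9:12 PM UTC.
Colombo is UTC+5:30, so local arrival = 9:12 PM + 5:30 = 2:42 AM on May 10.

2:42 AM on May 10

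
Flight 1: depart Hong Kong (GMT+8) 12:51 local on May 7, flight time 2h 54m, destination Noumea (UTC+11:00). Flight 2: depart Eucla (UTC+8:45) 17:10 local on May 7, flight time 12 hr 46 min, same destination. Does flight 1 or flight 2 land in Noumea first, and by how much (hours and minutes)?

the first, by 13 hours 26 minutes

Flight 1 in UTC: 12:51 − 8:00 = 04:51 on May 7.
+2 hours and 54 minutes → arrive 07:45 UTC on May 7.
Flight 2 in UTC: 17:10 − 8:45 = 08:25 on May 7.
+12 hours 46 minutes → arrive 21:11 UTC on May 7.
Flight 1 lands earlier by 13 hours 26 minutes.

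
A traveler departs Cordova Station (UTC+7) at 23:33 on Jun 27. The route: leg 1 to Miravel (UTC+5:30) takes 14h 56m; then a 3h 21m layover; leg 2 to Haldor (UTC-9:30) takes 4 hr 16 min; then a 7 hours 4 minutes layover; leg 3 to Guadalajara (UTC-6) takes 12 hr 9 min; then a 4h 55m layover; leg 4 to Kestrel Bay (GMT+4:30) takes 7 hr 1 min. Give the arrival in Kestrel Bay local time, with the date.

Convert departure to UTC: 23:33 − 7:00 = 16:33 UTC on Jun 27.
Add 14 hours 56 minutes leg 1 → 07:29 UTC (Jun 28).
Add 3 hours 21 minutes layover in Miravel → 10:50 UTC.
Add 4 hours and 16 minutes leg 2 → 15:06 UTC.
Add 7 hours and 4 minutes layover in Haldor → 22:10 UTC.
Add 12 hours 9 minutes leg 3 → 10:19 UTC (Jun 29).
Add 4 hours and 55 minutes layover in Guadalajara → 15:14 UTC.
Add 7 hours and 1 minute leg 4 → 22:15 UTC.
Kestrel Bay is UTC+4:30, so local arrival = 22:15 + 4:30 = 02:45 on Jun 30.

02:45 on June 30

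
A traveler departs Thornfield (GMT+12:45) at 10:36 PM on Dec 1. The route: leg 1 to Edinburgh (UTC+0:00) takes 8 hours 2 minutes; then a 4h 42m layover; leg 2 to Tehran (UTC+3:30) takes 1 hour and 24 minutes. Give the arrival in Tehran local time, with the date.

3:29 AM on Dec 2

Convert departure to UTC: 10:36 PM − 12:45 = 9:51 AM UTC on Dec 1.
Add 8 hours and 2 minutes leg 1 → 5:53 PM UTC.
Add 4 hours and 42 minutes layover in Edinburgh → 10:35 PM UTC.
Add 1 hour 24 minutes leg 2 → 11:59 PM UTC.
Tehran is UTC+3:30, so local arrival = 11:59 PM + 3:30 = 3:29 AM on Dec 2.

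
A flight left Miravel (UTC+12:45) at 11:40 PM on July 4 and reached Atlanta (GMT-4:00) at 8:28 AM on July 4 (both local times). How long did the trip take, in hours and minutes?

1 hour 33 minutes

Departure in UTC: 11:40 PM − 12:45 = 10:55 AM on Jul 4.
Arrival in UTC: 8:28 AM + 4:00 = 12:28 PM on Jul 4.
Elapsed = 12:28 PM − 10:55 AM = 1 hour 33 minutes.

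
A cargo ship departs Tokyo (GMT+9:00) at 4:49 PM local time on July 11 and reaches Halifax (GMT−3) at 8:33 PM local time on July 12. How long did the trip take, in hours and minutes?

Departure in UTC: 4:49 PM − 9:00 = 7:49 AM on Jul 11.
Arrival in UTC: 8:33 PM + 3:00 = 11:33 PM on Jul 12.
Elapsed = 11:33 PM − 7:49 AM (+1 day) = 39 hours 44 minutes.

39 hours 44 minutes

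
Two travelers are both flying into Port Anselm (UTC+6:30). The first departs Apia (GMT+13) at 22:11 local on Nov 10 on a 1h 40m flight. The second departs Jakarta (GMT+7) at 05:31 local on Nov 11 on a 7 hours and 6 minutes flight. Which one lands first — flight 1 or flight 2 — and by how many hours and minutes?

Flight 1 in UTC: 22:11 − 13:00 = 09:11 on Nov 10.
+1 hour and 40 minutes → arrive 10:51 UTC on Nov 10.
Flight 2 in UTC: 05:31 − 7:00 = 22:31 on Nov 10.
+7 hours and 6 minutes → arrive 05:37 UTC on Nov 11.
Flight 1 lands earlier by 18 hours 46 minutes.

the first, by 18 hours 46 minutes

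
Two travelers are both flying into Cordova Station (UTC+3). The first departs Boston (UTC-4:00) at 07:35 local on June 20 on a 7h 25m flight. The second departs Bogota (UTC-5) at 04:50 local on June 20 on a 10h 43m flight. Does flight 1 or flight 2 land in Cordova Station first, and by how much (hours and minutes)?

the first, by 1 hour 33 minutes

Flight 1 in UTC: 07:35 + 4:00 = 11:35 on Jun 20.
+7 hours and 25 minutes → arrive 19:00 UTC on Jun 20.
Flight 2 in UTC: 04:50 + 5:00 = 09:50 on Jun 20.
+10 hours 43 minutes → arrive 20:33 UTC on Jun 20.
Flight 1 lands earlier by 1 hour 33 minutes.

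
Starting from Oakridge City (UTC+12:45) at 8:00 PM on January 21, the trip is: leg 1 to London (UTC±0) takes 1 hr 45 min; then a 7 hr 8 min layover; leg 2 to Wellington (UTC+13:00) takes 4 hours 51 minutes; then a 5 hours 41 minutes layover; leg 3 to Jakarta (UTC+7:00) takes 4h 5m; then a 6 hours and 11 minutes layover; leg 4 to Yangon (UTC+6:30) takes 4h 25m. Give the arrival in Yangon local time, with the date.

11:51 PM on January 22

Convert departure to UTC: 8:00 PM − 12:45 = 7:15 AM UTC on Jan 21.
Add 1 hour and 45 minutes leg 1 → 9:00 AM UTC.
Add 7 hours 8 minutes layover in London → 4:08 PM UTC.
Add 4 hours and 51 minutes leg 2 → 8:59 PM UTC.
Add 5 hours and 41 minutes layover in Wellington → 2:40 AM UTC (Jan 22).
Add 4 hours and 5 minutes leg 3 → 6:45 AM UTC.
Add 6 hours 11 minutes layover in Jakarta → 12:56 PM UTC.
Add 4 hours and 25 minutes leg 4 → 5:21 PM UTC.
Yangon is UTC+6:30, so local arrival = 5:21 PM + 6:30 = 11:51 PM on Jan 22.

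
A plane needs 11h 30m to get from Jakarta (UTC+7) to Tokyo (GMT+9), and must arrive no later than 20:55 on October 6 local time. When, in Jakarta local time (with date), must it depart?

07:25 on October 6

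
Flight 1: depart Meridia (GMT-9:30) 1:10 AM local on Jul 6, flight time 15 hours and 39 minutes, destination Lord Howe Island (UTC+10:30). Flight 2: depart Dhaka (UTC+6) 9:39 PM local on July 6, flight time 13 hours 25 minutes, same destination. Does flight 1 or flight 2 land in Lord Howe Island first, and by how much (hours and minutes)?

Flight 1 in UTC: 1:10 AM + 9:30 = 10:40 AM on Jul 6.
+15 hours and 39 minutes → arrive 2:19 AM UTC on Jul 7.
Flight 2 in UTC: 9:39 PM − 6:00 = 3:39 PM on Jul 6.
+13 hours 25 minutes → arrive 5:04 AM UTC on Jul 7.
Flight 1 lands earlier by 2 hours 45 minutes.

the first, by 2 hours 45 minutes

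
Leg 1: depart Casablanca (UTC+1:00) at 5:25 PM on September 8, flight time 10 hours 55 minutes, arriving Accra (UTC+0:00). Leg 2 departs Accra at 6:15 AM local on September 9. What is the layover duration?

2 hours 55 minutes

Convert departure to UTC: 5:25 PM − 1:00 = 4:25 PM UTC on Sep 8.
Add 10 hours 55 minutes flight time → 3:20 AM UTC (Sep 9).
Accra is UTC+0, so local arrival is the same: 3:20 AM on Sep 9.
Layover = 6:15 AM − 3:20 AM = 2 hours 55 minutes.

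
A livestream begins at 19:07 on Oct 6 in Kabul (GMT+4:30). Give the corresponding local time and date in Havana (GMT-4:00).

Havana is 8:30 behind Kabul.
Shift by the zone difference: 19:07 − 8:30 = 10:37 on Oct 6 in Havana.

10:37 on Oct 6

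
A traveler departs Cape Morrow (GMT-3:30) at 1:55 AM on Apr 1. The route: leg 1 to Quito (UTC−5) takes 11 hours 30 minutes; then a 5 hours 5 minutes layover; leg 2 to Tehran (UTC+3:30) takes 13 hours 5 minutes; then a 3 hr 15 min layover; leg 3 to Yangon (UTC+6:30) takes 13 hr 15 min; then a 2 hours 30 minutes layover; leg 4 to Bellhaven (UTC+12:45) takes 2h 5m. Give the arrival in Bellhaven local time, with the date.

Convert departure to UTC: 1:55 AM + 3:30 = 5:25 AM UTC on Apr 1.
Add 11 hours 30 minutes leg 1 → 4:55 PM UTC.
Add 5 hours and 5 minutes layover in Quito → 10:00 PM UTC.
Add 13 hours and 5 minutes leg 2 → 11:05 AM UTC (Apr 2).
Add 3 hours 15 minutes layover in Tehran → 2:20 PM UTC.
Add 13 hours 15 minutes leg 3 → 3:35 AM UTC (Apr 3).
Add 2 hours and 30 minutes layover in Yangon → 6:05 AM UTC.
Add 2 hours and 5 minutes leg 4 → 8:10 AM UTC.
Bellhaven is UTC+12:45, so local arrival = 8:10 AM + 12:45 = 8:55 PM on Apr 3.

8:55 PM on April 3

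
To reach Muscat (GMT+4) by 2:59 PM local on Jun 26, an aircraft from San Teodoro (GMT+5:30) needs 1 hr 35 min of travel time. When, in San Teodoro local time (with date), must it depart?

2:54 PM on June 26

Target arrival in UTC: 2:59 PM − 4:00 = 10:59 AM on Jun 26.
Subtract 1 hour and 35 minutes → departure 9:24 AM UTC on Jun 26.
San Teodoro is UTC+5:30: 9:24 AM + 5:30 = 2:54 PM on Jun 26.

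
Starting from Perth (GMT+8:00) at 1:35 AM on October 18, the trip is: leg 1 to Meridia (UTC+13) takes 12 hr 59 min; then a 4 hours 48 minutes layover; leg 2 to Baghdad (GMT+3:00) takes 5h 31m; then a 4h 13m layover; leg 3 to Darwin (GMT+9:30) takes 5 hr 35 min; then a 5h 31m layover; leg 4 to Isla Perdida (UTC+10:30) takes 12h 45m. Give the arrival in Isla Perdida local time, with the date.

7:27 AM on October 20

Convert departure to UTC: 1:35 AM − 8:00 = 5:35 PM UTC on Oct 17.
Add 12 hours 59 minutes leg 1 → 6:34 AM UTC (Oct 18).
Add 4 hours and 48 minutes layover in Meridia → 11:22 AM UTC.
Add 5 hours and 31 minutes leg 2 → 4:53 PM UTC.
Add 4 hours 13 minutes layover in Baghdad → 9:06 PM UTC.
Add 5 hours and 35 minutes leg 3 → 2:41 AM UTC (Oct 19).
Add 5 hours 31 minutes layover in Darwin → 8:12 AM UTC.
Add 12 hours and 45 minutes leg 4 → 8:57 PM UTC.
Isla Perdida is UTC+10:30, so local arrival = 8:57 PM + 10:30 = 7:27 AM on Oct 20.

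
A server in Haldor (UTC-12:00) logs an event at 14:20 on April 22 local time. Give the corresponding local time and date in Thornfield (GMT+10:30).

In UTC: 14:20 + 12:00 = 02:20 on Apr 23.
Thornfield is UTC+10:30: 02:20 + 10:30 = 12:50 on Apr 23.

12:50 on April 23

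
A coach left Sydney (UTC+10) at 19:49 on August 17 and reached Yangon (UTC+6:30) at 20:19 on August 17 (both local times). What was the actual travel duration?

Yangon is 3:30 behind Sydney.
Clock-face elapsed time (ignoring zones) is 30 minutes.
Actual elapsed = 30 minutes + 3:30 = 4 hours.

4 hours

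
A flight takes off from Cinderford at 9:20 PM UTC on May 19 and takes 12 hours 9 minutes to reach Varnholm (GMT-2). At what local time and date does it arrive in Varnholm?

Departure is given in UTC: 9:20 PM on May 19.
Add 12 hours and 9 minutes → 9:29 AM UTC (May 20).
Varnholm is UTC−2:00: 9:29 AM − 2:00 = 7:29 AM on May 20.

7:29 AM on May 20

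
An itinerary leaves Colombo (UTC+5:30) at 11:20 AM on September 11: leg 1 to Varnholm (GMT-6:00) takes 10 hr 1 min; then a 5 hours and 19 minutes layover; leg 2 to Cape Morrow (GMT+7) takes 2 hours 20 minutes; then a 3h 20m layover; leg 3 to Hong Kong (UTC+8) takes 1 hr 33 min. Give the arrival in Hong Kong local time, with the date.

12:23 PM on September 12

Convert departure to UTC: 11:20 AM − 5:30 = 5:50 AM UTC on Sep 11.
Add 10 hours 1 minute leg 1 → 3:51 PM UTC.
Add 5 hours and 19 minutes layover in Varnholm → 9:10 PM UTC.
Add 2 hours and 20 minutes leg 2 → 11:30 PM UTC.
Add 3 hours 20 minutes layover in Cape Morrow → 2:50 AM UTC (Sep 12).
Add 1 hour and 33 minutes leg 3 → 4:23 AM UTC.
Hong Kong is UTC+8:00, so local arrival = 4:23 AM + 8:00 = 12:23 PM on Sep 12.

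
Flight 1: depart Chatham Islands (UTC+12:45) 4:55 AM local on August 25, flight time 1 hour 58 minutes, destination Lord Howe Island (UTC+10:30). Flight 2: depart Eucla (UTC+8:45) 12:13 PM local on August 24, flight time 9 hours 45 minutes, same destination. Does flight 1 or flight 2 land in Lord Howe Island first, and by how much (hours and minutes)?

the second, by 4 hours 55 minutes

Flight 1 in UTC: 4:55 AM − 12:45 = 4:10 PM on Aug 24.
+1 hour 58 minutes → arrive 6:08 PM UTC on Aug 24.
Flight 2 in UTC: 12:13 PM − 8:45 = 3:28 AM on Aug 24.
+9 hours and 45 minutes → arrive 1:13 PM UTC on Aug 24.
Flight 2 lands earlier by 4 hours 55 minutes.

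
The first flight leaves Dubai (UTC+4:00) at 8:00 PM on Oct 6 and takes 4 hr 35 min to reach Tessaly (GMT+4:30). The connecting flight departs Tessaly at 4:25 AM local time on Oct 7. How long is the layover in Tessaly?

3 hours 20 minutes

Convert departure to UTC: 8:00 PM − 4:00 = 4:00 PM UTC on Oct 6.
Add 4 hours and 35 minutes flight time → 8:35 PM UTC.
Tessaly is UTC+4:30, so local arrival = 8:35 PM + 4:30 = 1:05 AM on Oct 7.
Layover = 4:25 AM − 1:05 AM = 3 hours 20 minutes.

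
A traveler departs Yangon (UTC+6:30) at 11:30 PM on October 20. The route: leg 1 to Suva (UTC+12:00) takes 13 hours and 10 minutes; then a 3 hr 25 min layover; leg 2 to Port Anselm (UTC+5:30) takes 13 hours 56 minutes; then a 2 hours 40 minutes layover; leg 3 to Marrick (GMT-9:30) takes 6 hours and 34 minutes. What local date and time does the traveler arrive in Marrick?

Convert departure to UTC: 11:30 PM − 6:30 = 5:00 PM UTC on Oct 20.
Add 13 hours and 10 minutes leg 1 → 6:10 AM UTC (Oct 21).
Add 3 hours 25 minutes layover in Suva → 9:35 AM UTC.
Add 13 hours and 56 minutes leg 2 → 11:31 PM UTC.
Add 2 hours and 40 minutes layover in Port Anselm → 2:11 AM UTC (Oct 22).
Add 6 hours 34 minutes leg 3 → 8:45 AM UTC.
Marrick is UTC−9:30, so local arrival = 8:45 AM − 9:30 = 11:15 PM on Oct 21.

11:15 PM on Oct 21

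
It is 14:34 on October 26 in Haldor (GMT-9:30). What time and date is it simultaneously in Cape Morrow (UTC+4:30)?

Cape Morrow is 14:00 ahead of Haldor.
Shift by the zone difference: 14:34 + 14:00 = 04:34 on Oct 27 in Cape Morrow.

04:34 on October 27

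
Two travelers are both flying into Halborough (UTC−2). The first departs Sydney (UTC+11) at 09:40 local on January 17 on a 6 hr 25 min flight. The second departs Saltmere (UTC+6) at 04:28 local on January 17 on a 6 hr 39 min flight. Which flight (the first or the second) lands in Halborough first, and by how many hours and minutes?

Flight 1 in UTC: 09:40 − 11:00 = 22:40 on Jan 16.
+6 hours 25 minutes → arrive 05:05 UTC on Jan 17.
Flight 2 in UTC: 04:28 − 6:00 = 22:28 on Jan 16.
+6 hours and 39 minutes → arrive 05:07 UTC on Jan 17.
Flight 1 lands earlier by 2 minutes.

the first, by 2 minutes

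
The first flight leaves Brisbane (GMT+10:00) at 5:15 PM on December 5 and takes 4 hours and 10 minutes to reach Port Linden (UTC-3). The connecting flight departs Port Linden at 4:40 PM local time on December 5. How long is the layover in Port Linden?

Convert departure to UTC: 5:15 PM − 10:00 = 7:15 AM UTC on Dec 5.
Add 4 hours and 10 minutes flight time → 11:25 AM UTC.
Port Linden is UTC−3:00, so local arrival = 11:25 AM − 3:00 = 8:25 AM on Dec 5.
Layover = 4:40 PM − 8:25 AM = 8 hours 15 minutes.

8 hours 15 minutes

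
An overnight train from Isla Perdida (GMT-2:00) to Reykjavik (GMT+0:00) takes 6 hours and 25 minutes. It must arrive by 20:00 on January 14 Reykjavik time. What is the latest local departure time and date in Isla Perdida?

Target arrival is already UTC: 20:00 on Jan 14.
Subtract 6 hours and 25 minutes → departure 13:35 UTC on Jan 14.
Isla Perdida is UTC−2:00: 13:35 − 2:00 = 11:35 on Jan 14.

11:35 on January 14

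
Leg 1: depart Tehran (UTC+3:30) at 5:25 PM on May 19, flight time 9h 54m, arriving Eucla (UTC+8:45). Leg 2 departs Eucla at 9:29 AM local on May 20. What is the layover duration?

55 minutes

Convert departure to UTC: 5:25 PM − 3:30 = 1:55 PM UTC on May 19.
Add 9 hours and 54 minutes flight time → 11:49 PM UTC.
Eucla is UTC+8:45, so local arrival = 11:49 PM + 8:45 = 8:34 AM on May 20.
Layover = 9:29 AM − 8:34 AM = 55 minutes.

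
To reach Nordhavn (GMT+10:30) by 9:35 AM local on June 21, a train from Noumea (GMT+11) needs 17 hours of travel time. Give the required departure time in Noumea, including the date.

Target arrival in UTC: 9:35 AM − 10:30 = 11:05 PM on Jun 20.
Subtract 17 hours → departure 6:05 AM UTC on Jun 20.
Noumea is UTC+11:00: 6:05 AM + 11:00 = 5:05 PM on Jun 20.

5:05 PM on June 20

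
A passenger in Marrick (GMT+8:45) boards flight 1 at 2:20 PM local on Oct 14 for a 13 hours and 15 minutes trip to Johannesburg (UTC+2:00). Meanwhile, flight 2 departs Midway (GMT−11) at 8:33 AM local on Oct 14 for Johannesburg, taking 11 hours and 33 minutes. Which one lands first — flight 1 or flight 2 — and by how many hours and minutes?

the first, by 12 hours 16 minutes

Flight 1 in UTC: 2:20 PM − 8:45 = 5:35 AM on Oct 14.
+13 hours and 15 minutes → arrive 6:50 PM UTC on Oct 14.
Flight 2 in UTC: 8:33 AM + 11:00 = 7:33 PM on Oct 14.
+11 hours and 33 minutes → arrive 7:06 AM UTC on Oct 15.
Flight 1 lands earlier by 12 hours 16 minutes.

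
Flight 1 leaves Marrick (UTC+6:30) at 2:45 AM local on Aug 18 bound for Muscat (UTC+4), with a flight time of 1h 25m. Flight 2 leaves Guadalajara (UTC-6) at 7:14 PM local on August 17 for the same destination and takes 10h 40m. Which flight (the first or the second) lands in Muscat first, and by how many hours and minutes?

the first, by 14 hours 14 minutes

Flight 1 in UTC: 2:45 AM − 6:30 = 8:15 PM on Aug 17.
+1 hour 25 minutes → arrive 9:40 PM UTC on Aug 17.
Flight 2 in UTC: 7:14 PM + 6:00 = 1:14 AM on Aug 18.
+10 hours and 40 minutes → arrive 11:54 AM UTC on Aug 18.
Flight 1 lands earlier by 14 hours 14 minutes.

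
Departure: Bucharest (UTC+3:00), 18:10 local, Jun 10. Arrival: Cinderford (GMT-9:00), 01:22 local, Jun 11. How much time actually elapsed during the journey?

Cinderford is 12:00 behind Bucharest.
Clock-face elapsed time (ignoring zones) is 7 hours 12 minutes.
Actual elapsed = 7 hours 12 minutes + 12:00 = 19 hours 12 minutes.

19 hours 12 minutes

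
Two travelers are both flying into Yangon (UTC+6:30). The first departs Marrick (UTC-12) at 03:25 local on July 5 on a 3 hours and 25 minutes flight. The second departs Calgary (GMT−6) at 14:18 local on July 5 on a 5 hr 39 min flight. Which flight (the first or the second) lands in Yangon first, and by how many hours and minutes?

Flight 1 in UTC: 03:25 + 12:00 = 15:25 on Jul 5.
+3 hours 25 minutes → arrive 18:50 UTC on Jul 5.
Flight 2 in UTC: 14:18 + 6:00 = 20:18 on Jul 5.
+5 hours 39 minutes → arrive 01:57 UTC on Jul 6.
Flight 1 lands earlier by 7 hours 7 minutes.

the first, by 7 hours 7 minutes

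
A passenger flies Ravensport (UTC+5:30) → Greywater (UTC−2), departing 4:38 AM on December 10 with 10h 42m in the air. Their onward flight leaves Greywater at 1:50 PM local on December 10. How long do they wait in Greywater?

Convert departure to UTC: 4:38 AM − 5:30 = 11:08 PM UTC on Dec 9.
Add 10 hours and 42 minutes flight time → 9:50 AM UTC (Dec 10).
Greywater is UTC−2:00, so local arrival = 9:50 AM − 2:00 = 7:50 AM on Dec 10.
Layover = 1:50 PM − 7:50 AM = 6 hours.

6 hours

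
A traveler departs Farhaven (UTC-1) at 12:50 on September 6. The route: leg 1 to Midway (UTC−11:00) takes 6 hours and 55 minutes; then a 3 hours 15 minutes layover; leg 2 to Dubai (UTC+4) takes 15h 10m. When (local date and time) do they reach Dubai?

19:10 on Sep 7

Convert departure to UTC: 12:50 + 1:00 = 13:50 UTC on Sep 6.
Add 6 hours and 55 minutes leg 1 → 20:45 UTC.
Add 3 hours and 15 minutes layover in Midway → 00:00 UTC (Sep 7).
Add 15 hours 10 minutes leg 2 → 15:10 UTC.
Dubai is UTC+4:00, so local arrival = 15:10 + 4:00 = 19:10 on Sep 7.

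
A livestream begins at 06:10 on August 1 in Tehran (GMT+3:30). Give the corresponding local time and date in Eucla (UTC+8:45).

In UTC: 06:10 − 3:30 = 02:40 on Aug 1.
Eucla is UTC+8:45: 02:40 + 8:45 = 11:25 on Aug 1.

11:25 on August 1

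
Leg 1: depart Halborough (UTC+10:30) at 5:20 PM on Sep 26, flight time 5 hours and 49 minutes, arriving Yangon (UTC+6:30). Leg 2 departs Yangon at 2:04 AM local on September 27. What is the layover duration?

Convert departure to UTC: 5:20 PM − 10:30 = 6:50 AM UTC on Sep 26.
Add 5 hours 49 minutes flight time → 12:39 PM UTC.
Yangon is UTC+6:30, so local arrival = 12:39 PM + 6:30 = 7:09 PM on Sep 26.
Layover = 2:04 AM − 7:09 PM (+1 day) = 6 hours 55 minutes.

6 hours 55 minutes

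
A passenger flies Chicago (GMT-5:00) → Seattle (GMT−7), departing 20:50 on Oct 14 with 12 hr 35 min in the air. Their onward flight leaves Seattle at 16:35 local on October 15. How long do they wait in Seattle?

9 hours 10 minutes

Convert departure to UTC: 20:50 + 5:00 = 01:50 UTC on Oct 15.
Add 12 hours 35 minutes flight time → 14:25 UTC.
Seattle is UTC−7:00, so local arrival = 14:25 − 7:00 = 07:25 on Oct 15.
Layover = 16:35 − 07:25 = 9 hours 10 minutes.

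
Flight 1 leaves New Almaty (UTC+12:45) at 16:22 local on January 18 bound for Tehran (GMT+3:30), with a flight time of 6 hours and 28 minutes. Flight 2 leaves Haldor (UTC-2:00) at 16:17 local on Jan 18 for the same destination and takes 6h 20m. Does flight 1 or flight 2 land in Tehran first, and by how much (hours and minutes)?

the first, by 14 hours 32 minutes

Flight 1 in UTC: 16:22 − 12:45 = 03:37 on Jan 18.
+6 hours and 28 minutes → arrive 10:05 UTC on Jan 18.
Flight 2 in UTC: 16:17 + 2:00 = 18:17 on Jan 18.
+6 hours 20 minutes → arrive 00:37 UTC on Jan 19.
Flight 1 lands earlier by 14 hours 32 minutes.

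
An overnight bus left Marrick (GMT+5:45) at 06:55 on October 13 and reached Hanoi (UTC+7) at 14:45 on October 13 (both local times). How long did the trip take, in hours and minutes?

Hanoi is 1:15 ahead of Marrick.
Clock-face elapsed time (ignoring zones) is 7 hours 50 minutes.
Actual elapsed = 7 hours 50 minutes − 1:15 = 6 hours 35 minutes.

6 hours 35 minutes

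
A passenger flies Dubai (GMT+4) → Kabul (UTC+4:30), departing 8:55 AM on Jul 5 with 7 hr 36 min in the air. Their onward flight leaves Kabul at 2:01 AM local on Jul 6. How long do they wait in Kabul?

Convert departure to UTC: 8:55 AM − 4:00 = 4:55 AM UTC on Jul 5.
Add 7 hours 36 minutes flight time → 12:31 PM UTC.
Kabul is UTC+4:30, so local arrival = 12:31 PM + 4:30 = 5:01 PM on Jul 5.
Layover = 2:01 AM − 5:01 PM (+1 day) = 9 hours.

9 hours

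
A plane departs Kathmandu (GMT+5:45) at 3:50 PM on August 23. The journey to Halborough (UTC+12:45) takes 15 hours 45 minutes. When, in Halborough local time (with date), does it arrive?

Halborough is 7:00 ahead of Kathmandu.
After 15 hours 45 minutes it is 7:35 AM (Aug 24) in Kathmandu.
Shift by the zone difference: 7:35 AM + 7:00 = 2:35 PM on Aug 24 in Halborough.

2:35 PM on August 24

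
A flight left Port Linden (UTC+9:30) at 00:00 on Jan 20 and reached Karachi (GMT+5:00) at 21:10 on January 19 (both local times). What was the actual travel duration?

Karachi is 4:30 behind Port Linden.
Clock-face elapsed time (ignoring zones) is −2 hours 50 minutes.
Actual elapsed = −2 hours 50 minutes + 4:30 = 1 hour 40 minutes.

1 hour 40 minutes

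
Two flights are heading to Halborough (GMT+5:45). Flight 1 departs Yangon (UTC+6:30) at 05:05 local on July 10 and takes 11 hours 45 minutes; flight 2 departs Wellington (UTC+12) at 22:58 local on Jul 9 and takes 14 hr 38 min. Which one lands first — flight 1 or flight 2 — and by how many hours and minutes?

the second, by 8 hours 44 minutes

Flight 1 in UTC: 05:05 − 6:30 = 22:35 on Jul 9.
+11 hours and 45 minutes → arrive 10:20 UTC on Jul 10.
Flight 2 in UTC: 22:58 − 12:00 = 10:58 on Jul 9.
+14 hours and 38 minutes → arrive 01:36 UTC on Jul 10.
Flight 2 lands earlier by 8 hours 44 minutes.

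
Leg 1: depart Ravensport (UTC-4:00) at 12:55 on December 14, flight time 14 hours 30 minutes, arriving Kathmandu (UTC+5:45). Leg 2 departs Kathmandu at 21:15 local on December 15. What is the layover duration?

8 hours 5 minutes

Convert departure to UTC: 12:55 + 4:00 = 16:55 UTC on Dec 14.
Add 14 hours and 30 minutes flight time → 07:25 UTC (Dec 15).
Kathmandu is UTC+5:45, so local arrival = 07:25 + 5:45 = 13:10 on Dec 15.
Layover = 21:15 − 13:10 = 8 hours 5 minutes.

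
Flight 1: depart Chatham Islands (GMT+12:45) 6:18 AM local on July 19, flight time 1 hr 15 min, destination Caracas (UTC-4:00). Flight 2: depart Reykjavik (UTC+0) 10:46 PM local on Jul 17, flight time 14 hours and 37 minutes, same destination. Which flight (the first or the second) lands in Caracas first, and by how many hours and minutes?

the second, by 5 hours 25 minutes

Flight 1 in UTC: 6:18 AM − 12:45 = 5:33 PM on Jul 18.
+1 hour 15 minutes → arrive 6:48 PM UTC on Jul 18.
Flight 2 departs at 10:46 PM UTC (Jul 17).
+14 hours 37 minutes → arrive 1:23 PM UTC on Jul 18.
Flight 2 lands earlier by 5 hours 25 minutes.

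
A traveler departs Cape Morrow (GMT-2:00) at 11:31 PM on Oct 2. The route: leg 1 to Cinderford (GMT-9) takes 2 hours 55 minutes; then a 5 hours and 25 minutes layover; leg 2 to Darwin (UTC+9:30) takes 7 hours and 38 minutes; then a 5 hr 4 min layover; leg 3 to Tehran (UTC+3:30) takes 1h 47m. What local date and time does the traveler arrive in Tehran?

3:50 AM on October 4

Convert departure to UTC: 11:31 PM + 2:00 = 1:31 AM UTC on Oct 3.
Add 2 hours 55 minutes leg 1 → 4:26 AM UTC.
Add 5 hours and 25 minutes layover in Cinderford → 9:51 AM UTC.
Add 7 hours and 38 minutes leg 2 → 5:29 PM UTC.
Add 5 hours 4 minutes layover in Darwin → 10:33 PM UTC.
Add 1 hour and 47 minutes leg 3 → 12:20 AM UTC (Oct 4).
Tehran is UTC+3:30, so local arrival = 12:20 AM + 3:30 = 3:50 AM on Oct 4.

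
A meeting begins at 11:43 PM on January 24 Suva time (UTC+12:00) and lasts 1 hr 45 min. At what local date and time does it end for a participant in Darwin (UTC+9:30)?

10:58 PM on January 24

Convert start to UTC: 11:43 PM − 12:00 = 11:43 AM UTC on Jan 24.
Add 1 hour and 45 minutes duration → 1:28 PM UTC.
Darwin is UTC+9:30, so local end time = 1:28 PM + 9:30 = 10:58 PM on Jan 24.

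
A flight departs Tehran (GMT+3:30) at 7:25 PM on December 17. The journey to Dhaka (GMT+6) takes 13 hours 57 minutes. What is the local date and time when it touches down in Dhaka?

Convert departure to UTC: 7:25 PM − 3:30 = 3:55 PM UTC on Dec 17.
Add 13 hours 57 minutes travel time → 5:52 AM UTC (Dec 18).
Dhaka is UTC+6:00, so local arrival = 5:52 AM + 6:00 = 11:52 AM on Dec 18.

11:52 AM on Dec 18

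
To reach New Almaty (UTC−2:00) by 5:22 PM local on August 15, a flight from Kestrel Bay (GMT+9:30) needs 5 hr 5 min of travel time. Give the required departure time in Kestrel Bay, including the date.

11:47 PM on Aug 15

Target arrival in UTC: 5:22 PM + 2:00 = 7:22 PM on Aug 15.
Subtract 5 hours and 5 minutes → departure 2:17 PM UTC on Aug 15.
Kestrel Bay is UTC+9:30: 2:17 PM + 9:30 = 11:47 PM on Aug 15.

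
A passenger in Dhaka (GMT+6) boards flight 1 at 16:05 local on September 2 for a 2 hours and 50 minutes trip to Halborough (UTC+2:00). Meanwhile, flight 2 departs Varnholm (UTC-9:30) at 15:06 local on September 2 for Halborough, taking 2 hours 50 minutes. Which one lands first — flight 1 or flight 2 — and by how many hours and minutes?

the first, by 14 hours 31 minutes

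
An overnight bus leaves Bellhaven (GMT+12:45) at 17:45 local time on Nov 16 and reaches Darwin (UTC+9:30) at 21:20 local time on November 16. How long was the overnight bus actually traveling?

Departure in UTC: 17:45 − 12:45 = 05:00 on Nov 16.
Arrival in UTC: 21:20 − 9:30 = 11:50 on Nov 16.
Elapsed = 11:50 − 05:00 = 6 hours 50 minutes.

6 hours 50 minutes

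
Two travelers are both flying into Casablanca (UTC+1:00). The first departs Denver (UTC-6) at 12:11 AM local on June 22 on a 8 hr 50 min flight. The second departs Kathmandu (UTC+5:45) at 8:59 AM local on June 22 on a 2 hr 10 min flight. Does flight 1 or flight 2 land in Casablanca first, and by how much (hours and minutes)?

Flight 1 in UTC: 12:11 AM + 6:00 = 6:11 AM on Jun 22.
+8 hours and 50 minutes → arrive 3:01 PM UTC on Jun 22.
Flight 2 in UTC: 8:59 AM − 5:45 = 3:14 AM on Jun 22.
+2 hours 10 minutes → arrive 5:24 AM UTC on Jun 22.
Flight 2 lands earlier by 9 hours 37 minutes.

the second, by 9 hours 37 minutes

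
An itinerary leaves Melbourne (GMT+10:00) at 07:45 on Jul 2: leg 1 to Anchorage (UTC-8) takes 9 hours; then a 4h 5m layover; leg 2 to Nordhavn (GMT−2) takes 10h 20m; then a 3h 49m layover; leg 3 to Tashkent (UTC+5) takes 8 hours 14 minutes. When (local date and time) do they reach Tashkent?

14:13 on July 3

Convert departure to UTC: 07:45 − 10:00 = 21:45 UTC on Jul 1.
Add 9 hours leg 1 → 06:45 UTC (Jul 2).
Add 4 hours and 5 minutes layover in Anchorage → 10:50 UTC.
Add 10 hours 20 minutes leg 2 → 21:10 UTC.
Add 3 hours and 49 minutes layover in Nordhavn → 00:59 UTC (Jul 3).
Add 8 hours and 14 minutes leg 3 → 09:13 UTC.
Tashkent is UTC+5:00, so local arrival = 09:13 + 5:00 = 14:13 on Jul 3.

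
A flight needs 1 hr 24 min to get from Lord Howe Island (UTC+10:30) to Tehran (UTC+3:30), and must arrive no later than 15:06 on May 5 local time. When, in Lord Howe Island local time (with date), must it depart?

20:42 on May 5

Target arrival in UTC: 15:06 − 3:30 = 11:36 on May 5.
Subtract 1 hour and 24 minutes → departure 10:12 UTC on May 5.
Lord Howe Island is UTC+10:30: 10:12 + 10:30 = 20:42 on May 5.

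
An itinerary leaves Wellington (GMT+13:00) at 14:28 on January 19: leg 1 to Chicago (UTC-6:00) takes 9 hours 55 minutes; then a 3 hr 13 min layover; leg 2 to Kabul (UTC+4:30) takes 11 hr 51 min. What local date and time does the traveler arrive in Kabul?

06:57 on Jan 20

Convert departure to UTC: 14:28 − 13:00 = 01:28 UTC on Jan 19.
Add 9 hours 55 minutes leg 1 → 11:23 UTC.
Add 3 hours and 13 minutes layover in Chicago → 14:36 UTC.
Add 11 hours 51 minutes leg 2 → 02:27 UTC (Jan 20).
Kabul is UTC+4:30, so local arrival = 02:27 + 4:30 = 06:57 on Jan 20.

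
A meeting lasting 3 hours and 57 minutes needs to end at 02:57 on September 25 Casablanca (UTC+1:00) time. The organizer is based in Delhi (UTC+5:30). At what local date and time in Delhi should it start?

03:30 on September 25

Target end time in UTC: 02:57 − 1:00 = 01:57 on Sep 25.
Subtract 3 hours 57 minutes → start 22:00 UTC on Sep 24.
Delhi is UTC+5:30: 22:00 + 5:30 = 03:30 on Sep 25.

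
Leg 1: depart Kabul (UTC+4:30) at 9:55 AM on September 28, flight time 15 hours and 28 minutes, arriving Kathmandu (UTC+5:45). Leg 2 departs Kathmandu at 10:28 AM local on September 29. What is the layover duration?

Convert departure to UTC: 9:55 AM − 4:30 = 5:25 AM UTC on Sep 28.
Add 15 hours 28 minutes flight time → 8:53 PM UTC.
Kathmandu is UTC+5:45, so local arrival = 8:53 PM + 5:45 = 2:38 AM on Sep 29.
Layover = 10:28 AM − 2:38 AM = 7 hours 50 minutes.

7 hours 50 minutes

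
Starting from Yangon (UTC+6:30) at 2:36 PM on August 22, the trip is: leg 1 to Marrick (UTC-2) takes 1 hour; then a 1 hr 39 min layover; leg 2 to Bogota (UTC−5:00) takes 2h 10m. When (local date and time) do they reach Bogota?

Convert departure to UTC: 2:36 PM − 6:30 = 8:06 AM UTC on Aug 22.
Add 1 hour leg 1 → 9:06 AM UTC.
Add 1 hour 39 minutes layover in Marrick → 10:45 AM UTC.
Add 2 hours and 10 minutes leg 2 → 12:55 PM UTC.
Bogota is UTC−5:00, so local arrival = 12:55 PM − 5:00 = 7:55 AM on Aug 22.

7:55 AM on Aug 22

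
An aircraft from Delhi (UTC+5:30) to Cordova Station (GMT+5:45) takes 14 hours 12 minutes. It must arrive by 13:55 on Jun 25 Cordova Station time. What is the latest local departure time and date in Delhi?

23:28 on Jun 24

Target arrival in UTC: 13:55 − 5:45 = 08:10 on Jun 25.
Subtract 14 hours 12 minutes → departure 17:58 UTC on Jun 24.
Delhi is UTC+5:30: 17:58 + 5:30 = 23:28 on Jun 24.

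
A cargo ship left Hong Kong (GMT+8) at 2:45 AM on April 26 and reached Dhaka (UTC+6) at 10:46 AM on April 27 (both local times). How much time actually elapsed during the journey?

Departure in UTC: 2:45 AM − 8:00 = 6:45 PM on Apr 25.
Arrival in UTC: 10:46 AM − 6:00 = 4:46 AM on Apr 27.
Elapsed = 4:46 AM − 6:45 PM (+2 days) = 34 hours 1 minute.

34 hours 1 minute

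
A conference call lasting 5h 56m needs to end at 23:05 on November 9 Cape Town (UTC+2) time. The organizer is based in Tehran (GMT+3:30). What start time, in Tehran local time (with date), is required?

18:39 on November 9

Target end time in UTC: 23:05 − 2:00 = 21:05 on Nov 9.
Subtract 5 hours 56 minutes → start 15:09 UTC on Nov 9.
Tehran is UTC+3:30: 15:09 + 3:30 = 18:39 on Nov 9.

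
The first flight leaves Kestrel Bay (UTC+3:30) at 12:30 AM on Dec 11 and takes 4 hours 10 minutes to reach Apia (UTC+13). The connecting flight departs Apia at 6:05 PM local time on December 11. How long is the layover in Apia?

3 hours 55 minutes

Convert departure to UTC: 12:30 AM − 3:30 = 9:00 PM UTC on Dec 10.
Add 4 hours 10 minutes flight time → 1:10 AM UTC (Dec 11).
Apia is UTC+13:00, so local arrival = 1:10 AM + 13:00 = 2:10 PM on Dec 11.
Layover = 6:05 PM − 2:10 PM = 3 hours 55 minutes.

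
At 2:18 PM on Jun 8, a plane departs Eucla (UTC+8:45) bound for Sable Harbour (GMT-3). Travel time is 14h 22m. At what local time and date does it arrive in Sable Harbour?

Sable Harbour is 11:45 behind Eucla.
After 14 hours and 22 minutes it is 4:40 AM (Jun 9) in Eucla.
Shift by the zone difference: 4:40 AM − 11:45 = 4:55 PM on Jun 8 in Sable Harbour.

4:55 PM on June 8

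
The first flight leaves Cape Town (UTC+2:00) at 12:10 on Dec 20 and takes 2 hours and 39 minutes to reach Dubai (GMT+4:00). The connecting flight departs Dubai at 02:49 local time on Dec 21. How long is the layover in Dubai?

10 hours

Convert departure to UTC: 12:10 − 2:00 = 10:10 UTC on Dec 20.
Add 2 hours 39 minutes flight time → 12:49 UTC.
Dubai is UTC+4:00, so local arrival = 12:49 + 4:00 = 16:49 on Dec 20.
Layover = 02:49 − 16:49 (+1 day) = 10 hours.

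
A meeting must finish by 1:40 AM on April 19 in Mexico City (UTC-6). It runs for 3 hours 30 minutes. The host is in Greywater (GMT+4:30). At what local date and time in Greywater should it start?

Target end time in UTC: 1:40 AM + 6:00 = 7:40 AM on Apr 19.
Subtract 3 hours 30 minutes → start 4:10 AM UTC on Apr 19.
Greywater is UTC+4:30: 4:10 AM + 4:30 = 8:40 AM on Apr 19.

8:40 AM on April 19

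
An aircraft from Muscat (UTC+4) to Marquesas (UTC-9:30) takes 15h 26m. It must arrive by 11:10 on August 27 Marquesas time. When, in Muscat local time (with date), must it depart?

09:14 on August 27

Target arrival in UTC: 11:10 + 9:30 = 20:40 on Aug 27.
Subtract 15 hours 26 minutes → departure 05:14 UTC on Aug 27.
Muscat is UTC+4:00: 05:14 + 4:00 = 09:14 on Aug 27.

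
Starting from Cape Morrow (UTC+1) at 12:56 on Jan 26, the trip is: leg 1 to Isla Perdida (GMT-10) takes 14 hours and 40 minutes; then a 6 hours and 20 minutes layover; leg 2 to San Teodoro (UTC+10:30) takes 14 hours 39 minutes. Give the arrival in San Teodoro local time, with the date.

10:05 on Jan 28

Convert departure to UTC: 12:56 − 1:00 = 11:56 UTC on Jan 26.
Add 14 hours 40 minutes leg 1 → 02:36 UTC (Jan 27).
Add 6 hours 20 minutes layover in Isla Perdida → 08:56 UTC.
Add 14 hours 39 minutes leg 2 → 23:35 UTC.
San Teodoro is UTC+10:30, so local arrival = 23:35 + 10:30 = 10:05 on Jan 28.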